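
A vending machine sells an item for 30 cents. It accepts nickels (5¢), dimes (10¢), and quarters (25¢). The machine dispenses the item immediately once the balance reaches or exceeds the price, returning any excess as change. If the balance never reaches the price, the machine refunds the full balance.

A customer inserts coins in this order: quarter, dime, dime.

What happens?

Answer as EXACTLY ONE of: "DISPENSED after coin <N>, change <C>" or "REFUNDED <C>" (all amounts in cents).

Answer: DISPENSED after coin 2, change 5

Derivation:
Price: 30¢
Coin 1 (quarter, 25¢): balance = 25¢
Coin 2 (dime, 10¢): balance = 35¢
  → balance >= price → DISPENSE, change = 35 - 30 = 5¢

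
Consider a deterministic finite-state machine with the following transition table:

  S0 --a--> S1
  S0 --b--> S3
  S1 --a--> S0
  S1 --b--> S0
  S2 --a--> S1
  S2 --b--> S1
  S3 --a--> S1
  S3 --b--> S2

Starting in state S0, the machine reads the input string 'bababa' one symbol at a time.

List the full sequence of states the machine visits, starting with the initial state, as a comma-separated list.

Answer: S0, S3, S1, S0, S1, S0, S1

Derivation:
Start: S0
  read 'b': S0 --b--> S3
  read 'a': S3 --a--> S1
  read 'b': S1 --b--> S0
  read 'a': S0 --a--> S1
  read 'b': S1 --b--> S0
  read 'a': S0 --a--> S1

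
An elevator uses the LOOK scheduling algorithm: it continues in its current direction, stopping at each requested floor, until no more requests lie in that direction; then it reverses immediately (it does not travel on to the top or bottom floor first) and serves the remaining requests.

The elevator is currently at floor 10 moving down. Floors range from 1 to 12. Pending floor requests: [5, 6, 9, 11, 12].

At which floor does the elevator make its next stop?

Answer: 9

Derivation:
Current floor: 10, direction: down
Requests above: [11, 12]
Requests below: [5, 6, 9]
Moving down and requests lie below → nearest below is max([5, 6, 9]) = 9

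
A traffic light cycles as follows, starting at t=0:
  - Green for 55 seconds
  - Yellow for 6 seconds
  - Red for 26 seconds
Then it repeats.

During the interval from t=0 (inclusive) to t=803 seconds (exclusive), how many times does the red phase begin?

Answer: 9

Derivation:
Cycle = 55+6+26 = 87s
red phase starts at t = k*87 + 61 for k=0,1,2,...
Need k*87+61 < 803 → k < 8.529
k ∈ {0, ..., 8} → 9 starts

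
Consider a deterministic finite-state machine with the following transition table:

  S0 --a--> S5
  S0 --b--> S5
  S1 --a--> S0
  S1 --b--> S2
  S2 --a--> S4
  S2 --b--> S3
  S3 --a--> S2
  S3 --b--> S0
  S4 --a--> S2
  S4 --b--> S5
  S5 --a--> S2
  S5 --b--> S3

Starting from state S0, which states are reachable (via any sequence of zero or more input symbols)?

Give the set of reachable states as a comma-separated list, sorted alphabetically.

BFS from S0:
  visit S0: S0--a-->S5 (new), S0--b-->S5 (seen)
  visit S5: S5--a-->S2 (new), S5--b-->S3 (new)
  visit S2: S2--a-->S4 (new), S2--b-->S3 (seen)
  visit S3: S3--a-->S2 (seen), S3--b-->S0 (seen)
  visit S4: S4--a-->S2 (seen), S4--b-->S5 (seen)

Answer: S0, S2, S3, S4, S5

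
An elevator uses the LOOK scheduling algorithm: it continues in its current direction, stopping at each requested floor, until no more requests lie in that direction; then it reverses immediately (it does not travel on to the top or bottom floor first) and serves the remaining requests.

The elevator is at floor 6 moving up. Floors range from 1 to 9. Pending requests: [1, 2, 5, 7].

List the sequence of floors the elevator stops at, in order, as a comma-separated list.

Current: 6, moving UP
Serve above first (ascending): [7]
Then reverse, serve below (descending): [5, 2, 1]

Answer: 7, 5, 2, 1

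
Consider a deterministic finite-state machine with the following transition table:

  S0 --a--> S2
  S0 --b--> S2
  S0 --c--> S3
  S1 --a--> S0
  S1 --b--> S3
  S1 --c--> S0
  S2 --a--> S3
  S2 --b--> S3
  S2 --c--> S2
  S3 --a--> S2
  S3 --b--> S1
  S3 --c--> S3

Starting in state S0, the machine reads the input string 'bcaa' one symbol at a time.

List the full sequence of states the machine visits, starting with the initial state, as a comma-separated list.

Answer: S0, S2, S2, S3, S2

Derivation:
Start: S0
  read 'b': S0 --b--> S2
  read 'c': S2 --c--> S2
  read 'a': S2 --a--> S3
  read 'a': S3 --a--> S2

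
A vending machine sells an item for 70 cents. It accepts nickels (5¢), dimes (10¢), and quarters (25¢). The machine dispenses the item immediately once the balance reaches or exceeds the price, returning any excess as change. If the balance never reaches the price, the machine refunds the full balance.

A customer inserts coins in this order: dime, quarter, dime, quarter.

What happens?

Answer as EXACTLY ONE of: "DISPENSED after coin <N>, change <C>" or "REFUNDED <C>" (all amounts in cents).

Price: 70¢
Coin 1 (dime, 10¢): balance = 10¢
Coin 2 (quarter, 25¢): balance = 35¢
Coin 3 (dime, 10¢): balance = 45¢
Coin 4 (quarter, 25¢): balance = 70¢
  → balance >= price → DISPENSE, change = 70 - 70 = 0¢

Answer: DISPENSED after coin 4, change 0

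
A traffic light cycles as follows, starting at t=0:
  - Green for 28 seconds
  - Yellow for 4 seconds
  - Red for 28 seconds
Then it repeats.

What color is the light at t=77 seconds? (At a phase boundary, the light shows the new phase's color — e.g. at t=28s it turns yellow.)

Cycle length = 28 + 4 + 28 = 60s
t = 77, phase_t = 77 mod 60 = 17
17 < 28 (green end) → GREEN

Answer: green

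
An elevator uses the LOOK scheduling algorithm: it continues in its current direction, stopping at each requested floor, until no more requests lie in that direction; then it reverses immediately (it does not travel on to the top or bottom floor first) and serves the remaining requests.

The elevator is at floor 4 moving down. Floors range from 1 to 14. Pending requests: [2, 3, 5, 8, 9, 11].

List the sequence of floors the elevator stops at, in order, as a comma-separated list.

Answer: 3, 2, 5, 8, 9, 11

Derivation:
Current: 4, moving DOWN
Serve below first (descending): [3, 2]
Then reverse, serve above (ascending): [5, 8, 9, 11]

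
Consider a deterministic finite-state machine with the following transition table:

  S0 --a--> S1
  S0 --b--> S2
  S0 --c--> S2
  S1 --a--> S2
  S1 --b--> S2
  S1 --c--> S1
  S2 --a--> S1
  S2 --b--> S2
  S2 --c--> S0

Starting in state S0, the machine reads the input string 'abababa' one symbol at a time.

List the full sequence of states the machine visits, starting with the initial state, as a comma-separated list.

Start: S0
  read 'a': S0 --a--> S1
  read 'b': S1 --b--> S2
  read 'a': S2 --a--> S1
  read 'b': S1 --b--> S2
  read 'a': S2 --a--> S1
  read 'b': S1 --b--> S2
  read 'a': S2 --a--> S1

Answer: S0, S1, S2, S1, S2, S1, S2, S1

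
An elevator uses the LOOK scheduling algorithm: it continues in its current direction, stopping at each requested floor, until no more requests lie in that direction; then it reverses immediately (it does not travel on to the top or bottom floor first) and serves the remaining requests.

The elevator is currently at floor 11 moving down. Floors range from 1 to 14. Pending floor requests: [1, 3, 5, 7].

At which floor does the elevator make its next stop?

Answer: 7

Derivation:
Current floor: 11, direction: down
Requests above: []
Requests below: [1, 3, 5, 7]
Moving down and requests lie below → nearest below is max([1, 3, 5, 7]) = 7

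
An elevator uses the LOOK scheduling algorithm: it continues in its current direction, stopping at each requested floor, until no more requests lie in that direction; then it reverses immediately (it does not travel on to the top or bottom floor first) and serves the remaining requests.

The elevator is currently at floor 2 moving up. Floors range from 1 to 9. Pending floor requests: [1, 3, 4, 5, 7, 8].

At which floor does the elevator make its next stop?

Current floor: 2, direction: up
Requests above: [3, 4, 5, 7, 8]
Requests below: [1]
Moving up and requests lie above → nearest above is min([3, 4, 5, 7, 8]) = 3

Answer: 3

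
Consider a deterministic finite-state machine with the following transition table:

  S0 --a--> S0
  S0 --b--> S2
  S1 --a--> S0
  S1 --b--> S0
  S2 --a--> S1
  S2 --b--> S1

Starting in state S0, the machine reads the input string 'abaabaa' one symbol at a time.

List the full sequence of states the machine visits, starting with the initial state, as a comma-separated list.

Answer: S0, S0, S2, S1, S0, S2, S1, S0

Derivation:
Start: S0
  read 'a': S0 --a--> S0
  read 'b': S0 --b--> S2
  read 'a': S2 --a--> S1
  read 'a': S1 --a--> S0
  read 'b': S0 --b--> S2
  read 'a': S2 --a--> S1
  read 'a': S1 --a--> S0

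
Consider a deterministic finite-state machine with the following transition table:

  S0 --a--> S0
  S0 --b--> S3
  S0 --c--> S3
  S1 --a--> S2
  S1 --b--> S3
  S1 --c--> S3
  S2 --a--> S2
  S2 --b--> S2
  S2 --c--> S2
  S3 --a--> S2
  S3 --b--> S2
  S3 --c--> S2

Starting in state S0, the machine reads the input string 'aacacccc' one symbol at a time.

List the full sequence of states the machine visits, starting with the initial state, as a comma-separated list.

Answer: S0, S0, S0, S3, S2, S2, S2, S2, S2

Derivation:
Start: S0
  read 'a': S0 --a--> S0
  read 'a': S0 --a--> S0
  read 'c': S0 --c--> S3
  read 'a': S3 --a--> S2
  read 'c': S2 --c--> S2
  read 'c': S2 --c--> S2
  read 'c': S2 --c--> S2
  read 'c': S2 --c--> S2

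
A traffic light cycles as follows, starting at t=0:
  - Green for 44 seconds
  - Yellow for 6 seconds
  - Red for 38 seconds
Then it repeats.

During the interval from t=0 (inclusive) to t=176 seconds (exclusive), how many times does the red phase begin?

Cycle = 44+6+38 = 88s
red phase starts at t = k*88 + 50 for k=0,1,2,...
Need k*88+50 < 176 → k < 1.432
k ∈ {0, ..., 1} → 2 starts

Answer: 2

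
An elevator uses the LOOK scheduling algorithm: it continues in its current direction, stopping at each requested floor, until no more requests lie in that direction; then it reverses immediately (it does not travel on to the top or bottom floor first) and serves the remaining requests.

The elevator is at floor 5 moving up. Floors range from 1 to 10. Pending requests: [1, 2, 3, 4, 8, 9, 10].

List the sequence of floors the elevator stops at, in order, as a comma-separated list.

Current: 5, moving UP
Serve above first (ascending): [8, 9, 10]
Then reverse, serve below (descending): [4, 3, 2, 1]

Answer: 8, 9, 10, 4, 3, 2, 1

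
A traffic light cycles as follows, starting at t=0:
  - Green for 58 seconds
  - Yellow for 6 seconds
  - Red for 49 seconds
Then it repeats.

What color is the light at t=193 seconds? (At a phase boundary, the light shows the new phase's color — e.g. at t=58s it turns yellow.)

Cycle length = 58 + 6 + 49 = 113s
t = 193, phase_t = 193 mod 113 = 80
80 >= 64 → RED

Answer: red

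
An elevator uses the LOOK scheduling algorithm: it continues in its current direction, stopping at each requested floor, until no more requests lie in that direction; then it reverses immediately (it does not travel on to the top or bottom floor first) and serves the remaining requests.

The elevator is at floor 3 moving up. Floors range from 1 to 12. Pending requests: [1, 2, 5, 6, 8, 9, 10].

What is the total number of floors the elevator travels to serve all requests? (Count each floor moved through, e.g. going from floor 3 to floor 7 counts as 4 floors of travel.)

Answer: 16

Derivation:
Start at floor 3 moving up, LOOK stop order: [5, 6, 8, 9, 10, 2, 1]
  3 → 5: |5-3| = 2, total = 2
  5 → 6: |6-5| = 1, total = 3
  6 → 8: |8-6| = 2, total = 5
  8 → 9: |9-8| = 1, total = 6
  9 → 10: |10-9| = 1, total = 7
  10 → 2: |2-10| = 8, total = 15
  2 → 1: |1-2| = 1, total = 16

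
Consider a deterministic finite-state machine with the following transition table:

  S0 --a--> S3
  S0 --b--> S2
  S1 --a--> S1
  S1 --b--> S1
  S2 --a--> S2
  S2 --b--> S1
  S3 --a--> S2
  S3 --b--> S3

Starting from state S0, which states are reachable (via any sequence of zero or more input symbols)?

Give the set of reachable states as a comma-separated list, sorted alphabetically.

Answer: S0, S1, S2, S3

Derivation:
BFS from S0:
  visit S0: S0--a-->S3 (new), S0--b-->S2 (new)
  visit S3: S3--a-->S2 (seen), S3--b-->S3 (seen)
  visit S2: S2--a-->S2 (seen), S2--b-->S1 (new)
  visit S1: S1--a-->S1 (seen), S1--b-->S1 (seen)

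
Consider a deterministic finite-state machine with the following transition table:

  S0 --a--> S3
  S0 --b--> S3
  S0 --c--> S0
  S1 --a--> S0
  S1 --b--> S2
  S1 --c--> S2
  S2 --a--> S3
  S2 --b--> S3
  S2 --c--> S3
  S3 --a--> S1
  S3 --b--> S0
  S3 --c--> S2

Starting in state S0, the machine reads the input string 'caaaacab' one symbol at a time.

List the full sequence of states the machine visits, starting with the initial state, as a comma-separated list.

Start: S0
  read 'c': S0 --c--> S0
  read 'a': S0 --a--> S3
  read 'a': S3 --a--> S1
  read 'a': S1 --a--> S0
  read 'a': S0 --a--> S3
  read 'c': S3 --c--> S2
  read 'a': S2 --a--> S3
  read 'b': S3 --b--> S0

Answer: S0, S0, S3, S1, S0, S3, S2, S3, S0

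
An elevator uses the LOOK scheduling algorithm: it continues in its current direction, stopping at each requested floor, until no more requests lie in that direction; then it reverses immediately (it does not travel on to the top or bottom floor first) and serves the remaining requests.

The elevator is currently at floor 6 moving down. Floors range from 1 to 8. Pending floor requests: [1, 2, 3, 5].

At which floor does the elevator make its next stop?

Answer: 5

Derivation:
Current floor: 6, direction: down
Requests above: []
Requests below: [1, 2, 3, 5]
Moving down and requests lie below → nearest below is max([1, 2, 3, 5]) = 5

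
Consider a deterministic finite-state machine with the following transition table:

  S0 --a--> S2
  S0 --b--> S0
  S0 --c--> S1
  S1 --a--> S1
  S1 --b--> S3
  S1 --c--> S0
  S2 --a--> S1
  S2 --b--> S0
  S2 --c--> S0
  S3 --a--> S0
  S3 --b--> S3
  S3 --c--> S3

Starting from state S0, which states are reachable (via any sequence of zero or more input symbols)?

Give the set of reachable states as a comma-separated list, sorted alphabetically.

Answer: S0, S1, S2, S3

Derivation:
BFS from S0:
  visit S0: S0--a-->S2 (new), S0--b-->S0 (seen), S0--c-->S1 (new)
  visit S2: S2--a-->S1 (seen), S2--b-->S0 (seen), S2--c-->S0 (seen)
  visit S1: S1--a-->S1 (seen), S1--b-->S3 (new), S1--c-->S0 (seen)
  visit S3: S3--a-->S0 (seen), S3--b-->S3 (seen), S3--c-->S3 (seen)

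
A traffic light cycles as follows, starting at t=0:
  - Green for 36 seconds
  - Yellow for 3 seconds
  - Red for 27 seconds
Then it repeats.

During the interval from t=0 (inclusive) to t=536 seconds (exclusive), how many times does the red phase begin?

Cycle = 36+3+27 = 66s
red phase starts at t = k*66 + 39 for k=0,1,2,...
Need k*66+39 < 536 → k < 7.530
k ∈ {0, ..., 7} → 8 starts

Answer: 8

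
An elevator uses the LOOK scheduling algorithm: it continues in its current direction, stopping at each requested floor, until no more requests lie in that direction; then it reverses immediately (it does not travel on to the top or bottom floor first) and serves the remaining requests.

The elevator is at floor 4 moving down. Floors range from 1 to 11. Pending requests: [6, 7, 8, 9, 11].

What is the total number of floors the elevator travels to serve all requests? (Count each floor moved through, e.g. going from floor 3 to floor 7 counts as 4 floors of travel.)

Start at floor 4 moving down, LOOK stop order: [6, 7, 8, 9, 11]
  4 → 6: |6-4| = 2, total = 2
  6 → 7: |7-6| = 1, total = 3
  7 → 8: |8-7| = 1, total = 4
  8 → 9: |9-8| = 1, total = 5
  9 → 11: |11-9| = 2, total = 7

Answer: 7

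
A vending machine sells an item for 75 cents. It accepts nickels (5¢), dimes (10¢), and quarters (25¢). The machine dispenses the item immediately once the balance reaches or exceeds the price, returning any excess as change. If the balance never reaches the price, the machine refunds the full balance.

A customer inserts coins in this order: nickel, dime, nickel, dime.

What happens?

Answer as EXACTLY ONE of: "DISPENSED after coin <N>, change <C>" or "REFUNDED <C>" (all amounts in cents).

Answer: REFUNDED 30

Derivation:
Price: 75¢
Coin 1 (nickel, 5¢): balance = 5¢
Coin 2 (dime, 10¢): balance = 15¢
Coin 3 (nickel, 5¢): balance = 20¢
Coin 4 (dime, 10¢): balance = 30¢
All coins inserted, balance 30¢ < price 75¢ → REFUND 30¢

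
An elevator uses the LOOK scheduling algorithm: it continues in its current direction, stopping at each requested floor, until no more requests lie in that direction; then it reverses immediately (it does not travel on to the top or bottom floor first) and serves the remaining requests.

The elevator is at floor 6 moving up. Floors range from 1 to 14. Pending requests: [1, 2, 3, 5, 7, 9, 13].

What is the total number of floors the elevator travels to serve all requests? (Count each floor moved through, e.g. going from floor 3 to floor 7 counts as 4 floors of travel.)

Answer: 19

Derivation:
Start at floor 6 moving up, LOOK stop order: [7, 9, 13, 5, 3, 2, 1]
  6 → 7: |7-6| = 1, total = 1
  7 → 9: |9-7| = 2, total = 3
  9 → 13: |13-9| = 4, total = 7
  13 → 5: |5-13| = 8, total = 15
  5 → 3: |3-5| = 2, total = 17
  3 → 2: |2-3| = 1, total = 18
  2 → 1: |1-2| = 1, total = 19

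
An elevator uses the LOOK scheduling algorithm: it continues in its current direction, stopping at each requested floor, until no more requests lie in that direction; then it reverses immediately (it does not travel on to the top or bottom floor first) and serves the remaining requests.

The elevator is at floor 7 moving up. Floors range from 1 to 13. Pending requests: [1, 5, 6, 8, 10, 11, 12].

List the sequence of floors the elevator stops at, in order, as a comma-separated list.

Current: 7, moving UP
Serve above first (ascending): [8, 10, 11, 12]
Then reverse, serve below (descending): [6, 5, 1]

Answer: 8, 10, 11, 12, 6, 5, 1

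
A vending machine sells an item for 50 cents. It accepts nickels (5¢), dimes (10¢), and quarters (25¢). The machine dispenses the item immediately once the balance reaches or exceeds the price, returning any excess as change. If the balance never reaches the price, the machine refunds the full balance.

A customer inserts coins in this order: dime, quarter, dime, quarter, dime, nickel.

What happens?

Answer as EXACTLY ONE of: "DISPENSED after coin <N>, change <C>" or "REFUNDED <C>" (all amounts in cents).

Answer: DISPENSED after coin 4, change 20

Derivation:
Price: 50¢
Coin 1 (dime, 10¢): balance = 10¢
Coin 2 (quarter, 25¢): balance = 35¢
Coin 3 (dime, 10¢): balance = 45¢
Coin 4 (quarter, 25¢): balance = 70¢
  → balance >= price → DISPENSE, change = 70 - 50 = 20¢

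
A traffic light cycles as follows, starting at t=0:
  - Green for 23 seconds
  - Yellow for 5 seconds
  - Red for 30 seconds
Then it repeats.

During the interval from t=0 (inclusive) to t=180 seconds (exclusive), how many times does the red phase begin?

Cycle = 23+5+30 = 58s
red phase starts at t = k*58 + 28 for k=0,1,2,...
Need k*58+28 < 180 → k < 2.621
k ∈ {0, ..., 2} → 3 starts

Answer: 3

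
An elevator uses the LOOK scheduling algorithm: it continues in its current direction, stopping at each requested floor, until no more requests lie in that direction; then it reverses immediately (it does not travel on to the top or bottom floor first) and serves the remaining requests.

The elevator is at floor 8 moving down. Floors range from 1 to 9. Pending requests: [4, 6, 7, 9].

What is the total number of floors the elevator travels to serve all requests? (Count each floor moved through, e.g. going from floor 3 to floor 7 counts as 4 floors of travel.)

Start at floor 8 moving down, LOOK stop order: [7, 6, 4, 9]
  8 → 7: |7-8| = 1, total = 1
  7 → 6: |6-7| = 1, total = 2
  6 → 4: |4-6| = 2, total = 4
  4 → 9: |9-4| = 5, total = 9

Answer: 9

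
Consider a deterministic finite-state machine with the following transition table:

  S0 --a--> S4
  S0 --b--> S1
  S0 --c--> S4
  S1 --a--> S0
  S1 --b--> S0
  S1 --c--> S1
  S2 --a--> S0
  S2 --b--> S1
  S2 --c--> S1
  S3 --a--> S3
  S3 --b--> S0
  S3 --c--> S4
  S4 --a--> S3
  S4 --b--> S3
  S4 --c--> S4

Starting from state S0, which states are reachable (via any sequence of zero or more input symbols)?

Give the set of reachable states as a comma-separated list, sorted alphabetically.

BFS from S0:
  visit S0: S0--a-->S4 (new), S0--b-->S1 (new), S0--c-->S4 (seen)
  visit S4: S4--a-->S3 (new), S4--b-->S3 (seen), S4--c-->S4 (seen)
  visit S1: S1--a-->S0 (seen), S1--b-->S0 (seen), S1--c-->S1 (seen)
  visit S3: S3--a-->S3 (seen), S3--b-->S0 (seen), S3--c-->S4 (seen)

Answer: S0, S1, S3, S4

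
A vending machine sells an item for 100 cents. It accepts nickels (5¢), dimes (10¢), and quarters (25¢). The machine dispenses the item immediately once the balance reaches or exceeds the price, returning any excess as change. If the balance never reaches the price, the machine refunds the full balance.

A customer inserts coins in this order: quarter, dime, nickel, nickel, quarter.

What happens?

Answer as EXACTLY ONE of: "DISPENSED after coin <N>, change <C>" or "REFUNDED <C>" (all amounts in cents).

Price: 100¢
Coin 1 (quarter, 25¢): balance = 25¢
Coin 2 (dime, 10¢): balance = 35¢
Coin 3 (nickel, 5¢): balance = 40¢
Coin 4 (nickel, 5¢): balance = 45¢
Coin 5 (quarter, 25¢): balance = 70¢
All coins inserted, balance 70¢ < price 100¢ → REFUND 70¢

Answer: REFUNDED 70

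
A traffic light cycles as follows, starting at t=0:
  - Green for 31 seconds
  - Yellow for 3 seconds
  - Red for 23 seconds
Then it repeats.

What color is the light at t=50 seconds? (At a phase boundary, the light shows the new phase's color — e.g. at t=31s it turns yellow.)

Cycle length = 31 + 3 + 23 = 57s
t = 50, phase_t = 50 mod 57 = 50
50 >= 34 → RED

Answer: red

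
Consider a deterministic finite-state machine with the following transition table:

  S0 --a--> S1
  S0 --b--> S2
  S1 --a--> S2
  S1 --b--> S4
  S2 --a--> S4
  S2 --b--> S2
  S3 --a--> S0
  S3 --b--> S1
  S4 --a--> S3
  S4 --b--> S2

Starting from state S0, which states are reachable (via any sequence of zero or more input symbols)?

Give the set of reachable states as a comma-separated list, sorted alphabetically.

BFS from S0:
  visit S0: S0--a-->S1 (new), S0--b-->S2 (new)
  visit S1: S1--a-->S2 (seen), S1--b-->S4 (new)
  visit S2: S2--a-->S4 (seen), S2--b-->S2 (seen)
  visit S4: S4--a-->S3 (new), S4--b-->S2 (seen)
  visit S3: S3--a-->S0 (seen), S3--b-->S1 (seen)

Answer: S0, S1, S2, S3, S4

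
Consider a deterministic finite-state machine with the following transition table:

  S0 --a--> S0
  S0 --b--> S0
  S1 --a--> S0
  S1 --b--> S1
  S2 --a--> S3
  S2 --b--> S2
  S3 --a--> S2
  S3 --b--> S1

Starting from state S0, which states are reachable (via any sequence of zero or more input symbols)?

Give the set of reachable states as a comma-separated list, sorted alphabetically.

Answer: S0

Derivation:
BFS from S0:
  visit S0: S0--a-->S0 (seen), S0--b-->S0 (seen)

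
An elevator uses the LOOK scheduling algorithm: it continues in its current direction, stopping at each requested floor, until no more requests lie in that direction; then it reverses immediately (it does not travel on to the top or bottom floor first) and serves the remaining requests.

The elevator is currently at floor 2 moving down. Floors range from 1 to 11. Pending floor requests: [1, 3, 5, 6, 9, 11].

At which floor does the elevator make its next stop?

Answer: 1

Derivation:
Current floor: 2, direction: down
Requests above: [3, 5, 6, 9, 11]
Requests below: [1]
Moving down and requests lie below → nearest below is max([1]) = 1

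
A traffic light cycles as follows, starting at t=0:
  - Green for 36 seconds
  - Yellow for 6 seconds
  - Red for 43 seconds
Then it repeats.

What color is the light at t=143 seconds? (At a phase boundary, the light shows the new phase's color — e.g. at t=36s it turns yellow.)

Answer: red

Derivation:
Cycle length = 36 + 6 + 43 = 85s
t = 143, phase_t = 143 mod 85 = 58
58 >= 42 → RED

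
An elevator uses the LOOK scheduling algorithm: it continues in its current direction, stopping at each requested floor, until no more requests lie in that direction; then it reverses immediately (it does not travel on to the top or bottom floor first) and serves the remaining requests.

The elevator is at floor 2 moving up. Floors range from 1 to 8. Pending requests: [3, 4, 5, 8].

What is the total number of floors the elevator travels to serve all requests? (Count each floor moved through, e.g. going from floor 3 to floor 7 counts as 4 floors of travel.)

Answer: 6

Derivation:
Start at floor 2 moving up, LOOK stop order: [3, 4, 5, 8]
  2 → 3: |3-2| = 1, total = 1
  3 → 4: |4-3| = 1, total = 2
  4 → 5: |5-4| = 1, total = 3
  5 → 8: |8-5| = 3, total = 6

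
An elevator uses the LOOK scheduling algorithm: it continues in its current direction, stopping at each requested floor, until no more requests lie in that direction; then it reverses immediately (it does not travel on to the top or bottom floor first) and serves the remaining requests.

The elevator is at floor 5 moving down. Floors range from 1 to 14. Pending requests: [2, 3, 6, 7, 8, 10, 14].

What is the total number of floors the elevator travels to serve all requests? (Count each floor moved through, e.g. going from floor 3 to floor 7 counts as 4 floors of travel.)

Start at floor 5 moving down, LOOK stop order: [3, 2, 6, 7, 8, 10, 14]
  5 → 3: |3-5| = 2, total = 2
  3 → 2: |2-3| = 1, total = 3
  2 → 6: |6-2| = 4, total = 7
  6 → 7: |7-6| = 1, total = 8
  7 → 8: |8-7| = 1, total = 9
  8 → 10: |10-8| = 2, total = 11
  10 → 14: |14-10| = 4, total = 15

Answer: 15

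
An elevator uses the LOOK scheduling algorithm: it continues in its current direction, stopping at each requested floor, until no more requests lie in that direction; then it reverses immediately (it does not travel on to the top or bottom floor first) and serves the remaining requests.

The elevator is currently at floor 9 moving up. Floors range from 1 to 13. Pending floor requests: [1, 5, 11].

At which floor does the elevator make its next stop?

Current floor: 9, direction: up
Requests above: [11]
Requests below: [1, 5]
Moving up and requests lie above → nearest above is min([11]) = 11

Answer: 11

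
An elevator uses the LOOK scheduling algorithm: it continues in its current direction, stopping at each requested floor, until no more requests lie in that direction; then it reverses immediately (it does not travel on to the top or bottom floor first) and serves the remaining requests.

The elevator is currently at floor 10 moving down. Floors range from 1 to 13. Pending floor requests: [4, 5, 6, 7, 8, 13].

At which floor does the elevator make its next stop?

Current floor: 10, direction: down
Requests above: [13]
Requests below: [4, 5, 6, 7, 8]
Moving down and requests lie below → nearest below is max([4, 5, 6, 7, 8]) = 8

Answer: 8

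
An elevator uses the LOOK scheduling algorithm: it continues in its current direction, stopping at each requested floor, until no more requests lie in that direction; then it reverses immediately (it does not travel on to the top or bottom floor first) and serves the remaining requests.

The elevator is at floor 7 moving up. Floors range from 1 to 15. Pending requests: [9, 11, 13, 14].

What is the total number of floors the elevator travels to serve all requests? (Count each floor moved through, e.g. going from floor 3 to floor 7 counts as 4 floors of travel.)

Answer: 7

Derivation:
Start at floor 7 moving up, LOOK stop order: [9, 11, 13, 14]
  7 → 9: |9-7| = 2, total = 2
  9 → 11: |11-9| = 2, total = 4
  11 → 13: |13-11| = 2, total = 6
  13 → 14: |14-13| = 1, total = 7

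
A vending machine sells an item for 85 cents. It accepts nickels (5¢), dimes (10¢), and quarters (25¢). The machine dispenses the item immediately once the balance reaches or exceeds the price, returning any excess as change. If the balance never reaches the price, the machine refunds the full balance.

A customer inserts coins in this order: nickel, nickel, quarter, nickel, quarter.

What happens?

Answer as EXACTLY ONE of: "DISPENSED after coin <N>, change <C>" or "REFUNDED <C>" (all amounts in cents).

Price: 85¢
Coin 1 (nickel, 5¢): balance = 5¢
Coin 2 (nickel, 5¢): balance = 10¢
Coin 3 (quarter, 25¢): balance = 35¢
Coin 4 (nickel, 5¢): balance = 40¢
Coin 5 (quarter, 25¢): balance = 65¢
All coins inserted, balance 65¢ < price 85¢ → REFUND 65¢

Answer: REFUNDED 65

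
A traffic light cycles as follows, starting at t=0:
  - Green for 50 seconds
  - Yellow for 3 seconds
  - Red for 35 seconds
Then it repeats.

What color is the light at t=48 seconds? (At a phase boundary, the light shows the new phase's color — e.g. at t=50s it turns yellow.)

Cycle length = 50 + 3 + 35 = 88s
t = 48, phase_t = 48 mod 88 = 48
48 < 50 (green end) → GREEN

Answer: green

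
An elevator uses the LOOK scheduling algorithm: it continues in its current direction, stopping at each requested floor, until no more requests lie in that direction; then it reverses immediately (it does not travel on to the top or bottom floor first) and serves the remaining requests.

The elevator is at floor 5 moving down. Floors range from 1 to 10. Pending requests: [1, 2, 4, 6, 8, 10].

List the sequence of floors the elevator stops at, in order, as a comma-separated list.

Answer: 4, 2, 1, 6, 8, 10

Derivation:
Current: 5, moving DOWN
Serve below first (descending): [4, 2, 1]
Then reverse, serve above (ascending): [6, 8, 10]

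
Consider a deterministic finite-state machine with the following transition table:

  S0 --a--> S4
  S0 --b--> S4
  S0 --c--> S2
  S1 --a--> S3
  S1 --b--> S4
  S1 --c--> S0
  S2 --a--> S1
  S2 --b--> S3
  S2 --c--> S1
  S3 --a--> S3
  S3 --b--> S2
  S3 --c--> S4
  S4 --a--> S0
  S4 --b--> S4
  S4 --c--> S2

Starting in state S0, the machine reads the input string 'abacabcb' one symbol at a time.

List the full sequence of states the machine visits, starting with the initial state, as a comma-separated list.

Answer: S0, S4, S4, S0, S2, S1, S4, S2, S3

Derivation:
Start: S0
  read 'a': S0 --a--> S4
  read 'b': S4 --b--> S4
  read 'a': S4 --a--> S0
  read 'c': S0 --c--> S2
  read 'a': S2 --a--> S1
  read 'b': S1 --b--> S4
  read 'c': S4 --c--> S2
  read 'b': S2 --b--> S3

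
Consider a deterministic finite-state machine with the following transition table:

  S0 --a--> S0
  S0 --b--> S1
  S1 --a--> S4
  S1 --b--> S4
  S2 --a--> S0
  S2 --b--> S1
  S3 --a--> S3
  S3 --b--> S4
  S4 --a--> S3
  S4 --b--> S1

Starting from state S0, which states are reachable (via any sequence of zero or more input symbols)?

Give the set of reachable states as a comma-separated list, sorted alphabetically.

BFS from S0:
  visit S0: S0--a-->S0 (seen), S0--b-->S1 (new)
  visit S1: S1--a-->S4 (new), S1--b-->S4 (seen)
  visit S4: S4--a-->S3 (new), S4--b-->S1 (seen)
  visit S3: S3--a-->S3 (seen), S3--b-->S4 (seen)

Answer: S0, S1, S3, S4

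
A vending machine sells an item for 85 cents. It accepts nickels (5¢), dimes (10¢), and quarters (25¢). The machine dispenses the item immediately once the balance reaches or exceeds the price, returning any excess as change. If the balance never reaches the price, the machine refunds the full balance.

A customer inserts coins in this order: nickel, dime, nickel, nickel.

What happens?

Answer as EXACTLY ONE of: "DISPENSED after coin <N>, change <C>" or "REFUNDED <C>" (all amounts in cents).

Answer: REFUNDED 25

Derivation:
Price: 85¢
Coin 1 (nickel, 5¢): balance = 5¢
Coin 2 (dime, 10¢): balance = 15¢
Coin 3 (nickel, 5¢): balance = 20¢
Coin 4 (nickel, 5¢): balance = 25¢
All coins inserted, balance 25¢ < price 85¢ → REFUND 25¢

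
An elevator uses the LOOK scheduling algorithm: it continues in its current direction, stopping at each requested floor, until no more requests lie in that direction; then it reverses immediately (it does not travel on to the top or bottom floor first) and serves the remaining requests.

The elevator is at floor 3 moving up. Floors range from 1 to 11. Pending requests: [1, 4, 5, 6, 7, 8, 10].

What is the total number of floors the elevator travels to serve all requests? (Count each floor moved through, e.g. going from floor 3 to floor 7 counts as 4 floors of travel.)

Start at floor 3 moving up, LOOK stop order: [4, 5, 6, 7, 8, 10, 1]
  3 → 4: |4-3| = 1, total = 1
  4 → 5: |5-4| = 1, total = 2
  5 → 6: |6-5| = 1, total = 3
  6 → 7: |7-6| = 1, total = 4
  7 → 8: |8-7| = 1, total = 5
  8 → 10: |10-8| = 2, total = 7
  10 → 1: |1-10| = 9, total = 16

Answer: 16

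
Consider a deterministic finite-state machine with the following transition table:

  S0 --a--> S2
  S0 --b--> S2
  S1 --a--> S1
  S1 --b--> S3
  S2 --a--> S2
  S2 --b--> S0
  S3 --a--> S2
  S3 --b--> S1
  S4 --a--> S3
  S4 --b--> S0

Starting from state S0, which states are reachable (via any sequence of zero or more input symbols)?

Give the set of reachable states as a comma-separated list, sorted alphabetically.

BFS from S0:
  visit S0: S0--a-->S2 (new), S0--b-->S2 (seen)
  visit S2: S2--a-->S2 (seen), S2--b-->S0 (seen)

Answer: S0, S2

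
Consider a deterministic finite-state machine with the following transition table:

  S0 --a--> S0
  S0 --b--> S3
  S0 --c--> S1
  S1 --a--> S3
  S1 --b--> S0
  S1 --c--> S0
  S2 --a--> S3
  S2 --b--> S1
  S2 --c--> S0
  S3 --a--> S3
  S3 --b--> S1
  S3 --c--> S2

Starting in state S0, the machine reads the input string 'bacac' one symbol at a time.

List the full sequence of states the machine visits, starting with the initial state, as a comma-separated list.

Start: S0
  read 'b': S0 --b--> S3
  read 'a': S3 --a--> S3
  read 'c': S3 --c--> S2
  read 'a': S2 --a--> S3
  read 'c': S3 --c--> S2

Answer: S0, S3, S3, S2, S3, S2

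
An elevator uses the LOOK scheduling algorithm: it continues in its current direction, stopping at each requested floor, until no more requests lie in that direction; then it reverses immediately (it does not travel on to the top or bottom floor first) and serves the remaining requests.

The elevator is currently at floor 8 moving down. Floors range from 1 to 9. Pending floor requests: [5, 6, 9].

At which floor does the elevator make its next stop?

Answer: 6

Derivation:
Current floor: 8, direction: down
Requests above: [9]
Requests below: [5, 6]
Moving down and requests lie below → nearest below is max([5, 6]) = 6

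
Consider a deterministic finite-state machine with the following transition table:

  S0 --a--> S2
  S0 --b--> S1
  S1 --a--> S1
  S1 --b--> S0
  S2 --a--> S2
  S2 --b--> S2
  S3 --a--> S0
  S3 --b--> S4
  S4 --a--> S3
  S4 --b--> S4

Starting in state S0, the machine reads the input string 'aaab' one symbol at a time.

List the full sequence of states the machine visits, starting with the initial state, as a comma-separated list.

Answer: S0, S2, S2, S2, S2

Derivation:
Start: S0
  read 'a': S0 --a--> S2
  read 'a': S2 --a--> S2
  read 'a': S2 --a--> S2
  read 'b': S2 --b--> S2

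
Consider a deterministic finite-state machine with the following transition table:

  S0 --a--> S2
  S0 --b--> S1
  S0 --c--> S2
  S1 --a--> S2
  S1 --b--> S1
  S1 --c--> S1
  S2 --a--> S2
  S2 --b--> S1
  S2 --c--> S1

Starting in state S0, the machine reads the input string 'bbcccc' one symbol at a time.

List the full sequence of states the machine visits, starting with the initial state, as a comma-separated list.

Answer: S0, S1, S1, S1, S1, S1, S1

Derivation:
Start: S0
  read 'b': S0 --b--> S1
  read 'b': S1 --b--> S1
  read 'c': S1 --c--> S1
  read 'c': S1 --c--> S1
  read 'c': S1 --c--> S1
  read 'c': S1 --c--> S1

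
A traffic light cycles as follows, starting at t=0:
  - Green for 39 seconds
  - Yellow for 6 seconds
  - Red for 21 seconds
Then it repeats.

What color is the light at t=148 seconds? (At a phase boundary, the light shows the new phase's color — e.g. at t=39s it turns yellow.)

Cycle length = 39 + 6 + 21 = 66s
t = 148, phase_t = 148 mod 66 = 16
16 < 39 (green end) → GREEN

Answer: green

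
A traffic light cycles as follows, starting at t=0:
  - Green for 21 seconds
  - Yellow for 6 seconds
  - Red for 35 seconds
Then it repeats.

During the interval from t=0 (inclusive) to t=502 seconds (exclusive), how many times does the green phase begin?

Answer: 9

Derivation:
Cycle = 21+6+35 = 62s
green phase starts at t = k*62 + 0 for k=0,1,2,...
Need k*62+0 < 502 → k < 8.097
k ∈ {0, ..., 8} → 9 starts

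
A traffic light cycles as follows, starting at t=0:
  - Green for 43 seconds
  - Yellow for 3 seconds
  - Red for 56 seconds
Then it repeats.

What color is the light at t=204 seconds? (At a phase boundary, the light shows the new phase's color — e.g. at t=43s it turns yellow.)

Answer: green

Derivation:
Cycle length = 43 + 3 + 56 = 102s
t = 204, phase_t = 204 mod 102 = 0
0 < 43 (green end) → GREEN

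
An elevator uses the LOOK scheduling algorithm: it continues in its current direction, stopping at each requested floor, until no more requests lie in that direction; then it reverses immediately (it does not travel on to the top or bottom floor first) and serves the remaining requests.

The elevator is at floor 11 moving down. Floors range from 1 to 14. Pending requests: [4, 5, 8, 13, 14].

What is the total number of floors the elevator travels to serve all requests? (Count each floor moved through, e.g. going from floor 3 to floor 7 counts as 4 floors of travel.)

Answer: 17

Derivation:
Start at floor 11 moving down, LOOK stop order: [8, 5, 4, 13, 14]
  11 → 8: |8-11| = 3, total = 3
  8 → 5: |5-8| = 3, total = 6
  5 → 4: |4-5| = 1, total = 7
  4 → 13: |13-4| = 9, total = 16
  13 → 14: |14-13| = 1, total = 17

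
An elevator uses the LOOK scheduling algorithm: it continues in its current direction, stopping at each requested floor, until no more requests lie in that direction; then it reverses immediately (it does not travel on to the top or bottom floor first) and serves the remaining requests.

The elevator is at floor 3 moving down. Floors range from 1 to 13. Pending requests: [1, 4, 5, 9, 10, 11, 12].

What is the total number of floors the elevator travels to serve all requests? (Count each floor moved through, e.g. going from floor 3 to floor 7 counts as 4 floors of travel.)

Answer: 13

Derivation:
Start at floor 3 moving down, LOOK stop order: [1, 4, 5, 9, 10, 11, 12]
  3 → 1: |1-3| = 2, total = 2
  1 → 4: |4-1| = 3, total = 5
  4 → 5: |5-4| = 1, total = 6
  5 → 9: |9-5| = 4, total = 10
  9 → 10: |10-9| = 1, total = 11
  10 → 11: |11-10| = 1, total = 12
  11 → 12: |12-11| = 1, total = 13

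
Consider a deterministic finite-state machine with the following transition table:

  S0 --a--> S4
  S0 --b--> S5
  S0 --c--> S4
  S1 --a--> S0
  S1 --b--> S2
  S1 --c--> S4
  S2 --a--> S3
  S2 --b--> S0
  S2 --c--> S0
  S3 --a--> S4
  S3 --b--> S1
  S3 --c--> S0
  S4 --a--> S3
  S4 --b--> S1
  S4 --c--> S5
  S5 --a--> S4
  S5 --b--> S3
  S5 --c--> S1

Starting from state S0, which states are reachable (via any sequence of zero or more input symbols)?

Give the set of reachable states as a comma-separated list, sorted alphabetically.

BFS from S0:
  visit S0: S0--a-->S4 (new), S0--b-->S5 (new), S0--c-->S4 (seen)
  visit S4: S4--a-->S3 (new), S4--b-->S1 (new), S4--c-->S5 (seen)
  visit S5: S5--a-->S4 (seen), S5--b-->S3 (seen), S5--c-->S1 (seen)
  visit S3: S3--a-->S4 (seen), S3--b-->S1 (seen), S3--c-->S0 (seen)
  visit S1: S1--a-->S0 (seen), S1--b-->S2 (new), S1--c-->S4 (seen)
  visit S2: S2--a-->S3 (seen), S2--b-->S0 (seen), S2--c-->S0 (seen)

Answer: S0, S1, S2, S3, S4, S5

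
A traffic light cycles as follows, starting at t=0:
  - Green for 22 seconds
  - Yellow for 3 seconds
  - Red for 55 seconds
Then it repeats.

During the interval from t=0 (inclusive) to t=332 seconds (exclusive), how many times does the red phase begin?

Answer: 4

Derivation:
Cycle = 22+3+55 = 80s
red phase starts at t = k*80 + 25 for k=0,1,2,...
Need k*80+25 < 332 → k < 3.837
k ∈ {0, ..., 3} → 4 starts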